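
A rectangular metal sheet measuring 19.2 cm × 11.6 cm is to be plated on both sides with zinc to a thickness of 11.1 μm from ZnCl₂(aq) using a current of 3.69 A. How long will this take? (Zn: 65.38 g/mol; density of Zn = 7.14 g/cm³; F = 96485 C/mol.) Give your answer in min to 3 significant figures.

Plated area = 2 × 19.2 × 11.6 = 445.4 cm²
Volume = 445.4 × 11.1×10⁻⁴ cm = 0.4944 cm³
m(Zn) = 0.4944 × 7.14 = 3.530 g
n(Zn) = 3.530 / 65.38 = 0.05399 mol; n(e⁻) = 2 × 0.05399 = 0.1080 mol
Q = 0.1080 × 96485 = 10420 C
t = 10420 / 3.69 = 2824 s = 47.1 min

47.1 min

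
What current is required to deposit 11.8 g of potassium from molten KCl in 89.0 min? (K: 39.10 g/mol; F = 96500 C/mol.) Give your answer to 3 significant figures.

5.45 A

n(K) = 11.8 / 39.10 = 0.3018 mol
K⁺ + e⁻ → K, so n(e⁻) = 0.3018 mol
Q = 0.3018 × 96500 = 29120 C
I = Q / t = 29120 / 5340 s = 5.45 A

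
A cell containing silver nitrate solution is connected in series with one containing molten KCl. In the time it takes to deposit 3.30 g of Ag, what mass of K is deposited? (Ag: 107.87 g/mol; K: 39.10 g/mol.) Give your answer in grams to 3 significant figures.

1.20 g

n(Ag) = 3.30 / 107.87 = 0.03059 mol
Ag⁺ + e⁻ → Ag, so n(e⁻) = 0.03059 mol
Same current for the same time ⇒ same n(e⁻) = 0.03059 mol in both cells.
K⁺ + e⁻ → K, so n(K) = 0.03059 mol
m(K) = 0.03059 × 39.10 = 1.20 g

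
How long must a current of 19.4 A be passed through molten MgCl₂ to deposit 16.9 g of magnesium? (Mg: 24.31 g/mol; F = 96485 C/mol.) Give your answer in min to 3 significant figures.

n(Mg) = 16.9 / 24.31 = 0.6952 mol
Mg²⁺ + 2e⁻ → Mg, so n(e⁻) = 2 × 0.6952 = 1.390 mol
Q = 1.390 × 96485 = 1.341×10^5 C
t = Q / I = 1.341×10^5 / 19.4 = 6912 s = 115 min

115 min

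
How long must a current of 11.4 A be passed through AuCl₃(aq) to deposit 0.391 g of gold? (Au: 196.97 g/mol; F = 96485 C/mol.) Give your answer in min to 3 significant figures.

0.840 min

n(Au) = 0.391 / 196.97 = 0.001985 mol
Au³⁺ + 3e⁻ → Au, so n(e⁻) = 3 × 0.001985 = 0.005955 mol
Q = 0.005955 × 96485 = 574.6 C
t = Q / I = 574.6 / 11.4 = 50.40 s = 0.840 min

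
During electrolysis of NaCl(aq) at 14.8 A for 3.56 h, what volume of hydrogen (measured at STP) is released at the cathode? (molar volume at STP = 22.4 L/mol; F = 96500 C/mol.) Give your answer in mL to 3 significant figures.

Q = It = 14.8 × 12816 = 1.897×10^5 C
Moles of electrons = 1.897×10^5 / 96500 = 1.966 mol
2H⁺ + 2e⁻ → H₂, so n(H₂) = 1.966 / 2 = 0.9830 mol
V = 0.9830 × 22.4 = 22.02 L
= 22000 mL

22000 mL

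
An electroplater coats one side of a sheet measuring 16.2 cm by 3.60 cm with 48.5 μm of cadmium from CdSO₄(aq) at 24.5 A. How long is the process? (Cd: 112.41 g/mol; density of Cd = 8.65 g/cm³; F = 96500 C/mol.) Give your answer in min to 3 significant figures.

Plated area = 16.2 × 3.60 = 58.32 cm²
Volume = 58.32 × 48.5×10⁻⁴ cm = 0.2829 cm³
m(Cd) = 0.2829 × 8.65 = 2.447 g
n(Cd) = 2.447 / 112.41 = 0.02177 mol; n(e⁻) = 2 × 0.02177 = 0.04354 mol
Q = 0.04354 × 96500 = 4202 C
t = 4202 / 24.5 = 171.5 s = 2.86 min

2.86 min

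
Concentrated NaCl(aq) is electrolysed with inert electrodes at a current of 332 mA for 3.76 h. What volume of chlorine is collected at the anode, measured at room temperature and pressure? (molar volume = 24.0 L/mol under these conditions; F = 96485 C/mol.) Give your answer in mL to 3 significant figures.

Q = 0.332 A × 13536 s = 4494 C
Moles of electrons = 4494 / 96485 = 0.04658 mol
2Cl⁻ → Cl₂ + 2e⁻, so n(Cl₂) = 0.04658 / 2 = 0.02329 mol
V = 0.02329 × 24.0 = 0.5590 L
= 559 mL

559 mL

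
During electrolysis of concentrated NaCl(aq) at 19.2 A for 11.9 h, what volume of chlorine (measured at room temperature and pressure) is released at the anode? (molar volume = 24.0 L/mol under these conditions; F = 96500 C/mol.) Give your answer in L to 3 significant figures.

102 L

Q = 19.2 A × 42840 s = 8.225×10^5 C
n(e⁻) = Q/F = 8.225×10^5/96500 = 8.523 mol
2Cl⁻ → Cl₂ + 2e⁻, so n(Cl₂) = 8.523 / 2 = 4.262 mol
V = 4.262 × 24.0 = 102.3 L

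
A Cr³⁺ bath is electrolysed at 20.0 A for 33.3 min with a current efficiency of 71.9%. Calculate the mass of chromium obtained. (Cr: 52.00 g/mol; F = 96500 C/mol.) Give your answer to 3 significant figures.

5.16 g

Q = 20.0 × 1998 = 39960 C
n(e⁻) = 39960 / 96500 = 0.4141 mol
Cr³⁺ + 3e⁻ → Cr, so theoretical m(Cr) = 0.1380 × 52.00 = 7.176 g
Actual mass = 71.9% × 7.176 = 5.16 g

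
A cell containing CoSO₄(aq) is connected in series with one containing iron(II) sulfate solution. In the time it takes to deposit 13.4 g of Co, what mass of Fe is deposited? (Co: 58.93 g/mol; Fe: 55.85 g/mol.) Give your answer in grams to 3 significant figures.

n(Co) = 13.4 / 58.93 = 0.2274 mol
Co²⁺ + 2e⁻ → Co, so n(e⁻) = 2 × 0.2274 = 0.4548 mol
In series, the same 0.4548 mol of electrons flows through the second cell.
Fe²⁺ + 2e⁻ → Fe, so n(Fe) = 0.4548 / 2 = 0.2274 mol
m(Fe) = 0.2274 × 55.85 = 12.7 g

12.7 g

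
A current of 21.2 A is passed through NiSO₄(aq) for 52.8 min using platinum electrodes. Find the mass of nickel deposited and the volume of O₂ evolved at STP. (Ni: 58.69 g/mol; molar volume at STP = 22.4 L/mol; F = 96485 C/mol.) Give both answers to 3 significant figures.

Q = 21.2 × 3168 = 67160 C; n(e⁻) = 67160 / 96485 = 0.6961 mol
Cathode: Ni²⁺ + 2e⁻ → Ni → n(Ni) = 0.6961/2 = 0.3481 mol → 20.4 g
Anode: 2H₂O → O₂ + 4H⁺ + 4e⁻ → n(O₂) = 0.6961/4 = 0.1740 mol → 3.90 L

20.4 g Ni; 3.90 L O₂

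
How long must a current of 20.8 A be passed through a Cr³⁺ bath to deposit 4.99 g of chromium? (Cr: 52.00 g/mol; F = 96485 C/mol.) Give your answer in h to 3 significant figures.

0.371 h

n(Cr) = 4.99 / 52.00 = 0.09596 mol
Cr³⁺ + 3e⁻ → Cr, so n(e⁻) = 3 × 0.09596 = 0.2879 mol
Q = 0.2879 × 96485 = 27780 C
t = Q / I = 27780 / 20.8 = 1336 s = 0.371 h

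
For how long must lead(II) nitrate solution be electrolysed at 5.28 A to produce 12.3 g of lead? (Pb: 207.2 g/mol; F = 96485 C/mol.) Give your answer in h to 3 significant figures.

n(Pb) = 12.3 / 207.2 = 0.05936 mol
Pb²⁺ + 2e⁻ → Pb, so n(e⁻) = 2 × 0.05936 = 0.1187 mol
Q = 0.1187 × 96485 = 11450 C
t = Q / I = 11450 / 5.28 = 2169 s = 0.603 h

0.603 h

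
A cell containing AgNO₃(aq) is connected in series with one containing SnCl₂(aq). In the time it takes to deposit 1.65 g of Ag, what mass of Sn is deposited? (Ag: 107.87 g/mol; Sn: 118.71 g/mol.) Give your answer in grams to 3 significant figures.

0.908 g

n(Ag) = 1.65 / 107.87 = 0.01530 mol
Ag⁺ + e⁻ → Ag, so n(e⁻) = 0.01530 mol
The cells are in series, so the same charge (and hence the same n(e⁻) = 0.01530 mol) passes through both.
Sn²⁺ + 2e⁻ → Sn, so n(Sn) = 0.01530 / 2 = 0.007650 mol
m(Sn) = 0.007650 × 118.71 = 0.908 g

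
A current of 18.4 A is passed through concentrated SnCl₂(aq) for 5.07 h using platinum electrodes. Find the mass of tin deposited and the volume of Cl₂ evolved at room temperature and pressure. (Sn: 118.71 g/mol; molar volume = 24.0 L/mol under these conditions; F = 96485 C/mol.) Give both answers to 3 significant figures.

207 g Sn; 41.8 L Cl₂

Q = 18.4 × 18252 = 3.358×10^5 C; n(e⁻) = 3.358×10^5 / 96485 = 3.480 mol
Cathode: Sn²⁺ + 2e⁻ → Sn → n(Sn) = 3.480/2 = 1.740 mol → 207 g
Anode: 2Cl⁻ → Cl₂ + 2e⁻ → n(Cl₂) = 3.480/2 = 1.740 mol → 41.8 L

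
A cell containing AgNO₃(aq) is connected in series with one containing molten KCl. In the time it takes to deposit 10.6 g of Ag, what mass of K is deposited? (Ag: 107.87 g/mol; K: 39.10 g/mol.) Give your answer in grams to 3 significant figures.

n(Ag) = 10.6 / 107.87 = 0.09827 mol
Ag⁺ + e⁻ → Ag, so n(e⁻) = 0.09827 mol
In series, the same 0.09827 mol of electrons flows through the second cell.
K⁺ + e⁻ → K, so n(K) = 0.09827 mol
m(K) = 0.09827 × 39.10 = 3.84 g

3.84 g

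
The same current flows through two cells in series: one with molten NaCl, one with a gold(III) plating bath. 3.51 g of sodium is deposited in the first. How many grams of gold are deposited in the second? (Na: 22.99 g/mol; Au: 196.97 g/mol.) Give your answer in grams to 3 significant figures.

10.0 g

n(Na) = 3.51 / 22.99 = 0.1527 mol
Na⁺ + e⁻ → Na, so n(e⁻) = 0.1527 mol
Same current for the same time ⇒ same n(e⁻) = 0.1527 mol in both cells.
Au³⁺ + 3e⁻ → Au, so n(Au) = 0.1527 / 3 = 0.05090 mol
m(Au) = 0.05090 × 196.97 = 10.0 g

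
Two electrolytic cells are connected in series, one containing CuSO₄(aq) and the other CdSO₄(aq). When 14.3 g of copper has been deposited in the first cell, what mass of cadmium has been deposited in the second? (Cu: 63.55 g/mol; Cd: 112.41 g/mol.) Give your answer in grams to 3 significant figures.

25.3 g

n(Cu) = 14.3 / 63.55 = 0.2250 mol
Cu²⁺ + 2e⁻ → Cu, so n(e⁻) = 2 × 0.2250 = 0.4500 mol
Since the cells are in series, n(e⁻) in the Cd cell is also 0.4500 mol.
Cd²⁺ + 2e⁻ → Cd, so n(Cd) = 0.4500 / 2 = 0.2250 mol
m(Cd) = 0.2250 × 112.41 = 25.3 g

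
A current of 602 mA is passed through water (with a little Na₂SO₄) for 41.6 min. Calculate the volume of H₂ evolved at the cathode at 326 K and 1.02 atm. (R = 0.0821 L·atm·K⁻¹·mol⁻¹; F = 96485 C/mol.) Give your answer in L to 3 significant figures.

0.204 L

Charge passed = 0.602 × 2496 = 1503 C
n(e⁻) = 1503 / 96485 = 0.01558 mol
2H⁺ + 2e⁻ → H₂, so n(H₂) = 0.01558 / 2 = 0.007790 mol
V = nRT/P = 0.007790 × 0.0821 × 326 / 1.02 = 0.2044 L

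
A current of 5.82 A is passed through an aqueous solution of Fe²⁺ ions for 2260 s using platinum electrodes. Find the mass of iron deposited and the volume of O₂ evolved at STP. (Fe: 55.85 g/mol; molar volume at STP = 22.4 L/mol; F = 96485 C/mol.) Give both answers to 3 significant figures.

3.81 g Fe; 0.763 L O₂

Q = 5.82 × 2260 = 13150 C; n(e⁻) = 13150 / 96485 = 0.1363 mol
Cathode: Fe²⁺ + 2e⁻ → Fe → n(Fe) = 0.1363/2 = 0.06815 mol → 3.81 g
Anode: 2H₂O → O₂ + 4H⁺ + 4e⁻ → n(O₂) = 0.1363/4 = 0.03408 mol → 0.763 L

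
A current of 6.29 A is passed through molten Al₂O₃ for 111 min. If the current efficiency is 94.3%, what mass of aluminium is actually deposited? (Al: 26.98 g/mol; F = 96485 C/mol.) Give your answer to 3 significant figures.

3.68 g

Q = 6.29 × 6660 = 41890 C
n(e⁻) = 41890 / 96485 = 0.4342 mol
Al³⁺ + 3e⁻ → Al, so theoretical m(Al) = 0.1447 × 26.98 = 3.904 g
Actual mass = 94.3% × 3.904 = 3.68 g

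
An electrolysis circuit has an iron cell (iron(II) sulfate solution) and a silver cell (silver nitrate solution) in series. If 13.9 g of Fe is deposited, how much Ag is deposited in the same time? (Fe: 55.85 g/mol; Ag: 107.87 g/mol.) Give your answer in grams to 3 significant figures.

53.7 g

n(Fe) = 13.9 / 55.85 = 0.2489 mol
Fe²⁺ + 2e⁻ → Fe, so n(e⁻) = 2 × 0.2489 = 0.4978 mol
Same current for the same time ⇒ same n(e⁻) = 0.4978 mol in both cells.
Ag⁺ + e⁻ → Ag, so n(Ag) = 0.4978 mol
m(Ag) = 0.4978 × 107.87 = 53.7 g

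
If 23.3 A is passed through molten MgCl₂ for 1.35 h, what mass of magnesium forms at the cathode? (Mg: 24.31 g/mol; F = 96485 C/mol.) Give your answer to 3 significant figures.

14.3 g

Q = 23.3 A × 4860 s = 1.132×10^5 C
Moles of electrons = 1.132×10^5 / 96485 = 1.173 mol
Mg²⁺ + 2e⁻ → Mg, so n(Mg) = 1.173 / 2 = 0.5865 mol
m = 0.5865 × 24.31 = 14.3 g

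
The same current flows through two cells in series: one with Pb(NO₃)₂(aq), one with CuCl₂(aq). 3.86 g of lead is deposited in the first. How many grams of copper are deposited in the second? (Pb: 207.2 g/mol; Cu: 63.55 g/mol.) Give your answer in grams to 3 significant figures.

n(Pb) = 3.86 / 207.2 = 0.01863 mol
Pb²⁺ + 2e⁻ → Pb, so n(e⁻) = 2 × 0.01863 = 0.03726 mol
Same current for the same time ⇒ same n(e⁻) = 0.03726 mol in both cells.
Cu²⁺ + 2e⁻ → Cu, so n(Cu) = 0.03726 / 2 = 0.01863 mol
m(Cu) = 0.01863 × 63.55 = 1.18 g

1.18 g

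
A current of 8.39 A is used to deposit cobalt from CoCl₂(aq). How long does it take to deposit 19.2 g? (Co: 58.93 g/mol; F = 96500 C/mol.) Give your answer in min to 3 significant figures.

125 min

n(Co) = 19.2 / 58.93 = 0.3258 mol
Co²⁺ + 2e⁻ → Co, so n(e⁻) = 2 × 0.3258 = 0.6516 mol
Q = 0.6516 × 96500 = 62880 C
t = Q / I = 62880 / 8.39 = 7495 s = 125 min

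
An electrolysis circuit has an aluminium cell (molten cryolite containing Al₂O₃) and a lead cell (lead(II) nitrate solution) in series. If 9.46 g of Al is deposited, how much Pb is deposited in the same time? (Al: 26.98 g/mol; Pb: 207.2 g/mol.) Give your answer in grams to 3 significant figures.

109 g

n(Al) = 9.46 / 26.98 = 0.3506 mol
Al³⁺ + 3e⁻ → Al, so n(e⁻) = 3 × 0.3506 = 1.052 mol
In series, the same 1.052 mol of electrons flows through the second cell.
Pb²⁺ + 2e⁻ → Pb, so n(Pb) = 1.052 / 2 = 0.5260 mol
m(Pb) = 0.5260 × 207.2 = 109 g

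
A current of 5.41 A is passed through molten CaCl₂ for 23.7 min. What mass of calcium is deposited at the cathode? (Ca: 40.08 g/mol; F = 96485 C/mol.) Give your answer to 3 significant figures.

1.60 g

Q = It = 5.41 × 1422 = 7693 C
Moles of electrons = 7693 / 96485 = 0.07973 mol
Ca²⁺ + 2e⁻ → Ca, so n(Ca) = 0.07973 / 2 = 0.03987 mol
m = 0.03987 × 40.08 = 1.60 g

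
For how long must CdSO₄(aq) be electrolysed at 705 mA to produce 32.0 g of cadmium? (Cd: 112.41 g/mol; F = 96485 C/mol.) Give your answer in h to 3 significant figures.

n(Cd) = 32.0 / 112.41 = 0.2847 mol
Cd²⁺ + 2e⁻ → Cd, so n(e⁻) = 2 × 0.2847 = 0.5694 mol
Q = 0.5694 × 96485 = 54940 C
t = Q / I = 54940 / 0.705 = 77930 s = 21.6 h

21.6 h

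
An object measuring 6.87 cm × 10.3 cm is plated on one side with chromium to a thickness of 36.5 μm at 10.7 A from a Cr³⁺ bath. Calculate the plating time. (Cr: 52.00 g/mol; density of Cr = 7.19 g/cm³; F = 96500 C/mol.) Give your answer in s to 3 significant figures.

966 s

Plated area = 6.87 × 10.3 = 70.76 cm²
Volume = 70.76 × 36.5×10⁻⁴ cm = 0.2583 cm³
m(Cr) = 0.2583 × 7.19 = 1.857 g
n(Cr) = 1.857 / 52.00 = 0.03571 mol; n(e⁻) = 3 × 0.03571 = 0.1071 mol
Q = 0.1071 × 96500 = 10340 C
t = 10340 / 10.7 = 966.4 s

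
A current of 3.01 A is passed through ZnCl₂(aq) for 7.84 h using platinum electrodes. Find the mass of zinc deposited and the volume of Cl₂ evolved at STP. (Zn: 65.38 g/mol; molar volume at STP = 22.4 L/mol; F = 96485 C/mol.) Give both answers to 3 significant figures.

28.8 g Zn; 9.86 L Cl₂

Q = 3.01 × 28224 = 84950 C; n(e⁻) = 84950 / 96485 = 0.8804 mol
Cathode: Zn²⁺ + 2e⁻ → Zn → n(Zn) = 0.8804/2 = 0.4402 mol → 28.8 g
Anode: 2Cl⁻ → Cl₂ + 2e⁻ → n(Cl₂) = 0.8804/2 = 0.4402 mol → 9.86 L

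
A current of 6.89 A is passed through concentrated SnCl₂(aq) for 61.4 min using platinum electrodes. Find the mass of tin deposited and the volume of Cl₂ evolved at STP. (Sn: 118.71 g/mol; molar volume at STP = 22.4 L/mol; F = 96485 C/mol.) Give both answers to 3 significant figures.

Q = 6.89 × 3684 = 25380 C; n(e⁻) = 25380 / 96485 = 0.2630 mol
Cathode: Sn²⁺ + 2e⁻ → Sn → n(Sn) = 0.2630/2 = 0.1315 mol → 15.6 g
Anode: 2Cl⁻ → Cl₂ + 2e⁻ → n(Cl₂) = 0.2630/2 = 0.1315 mol → 2.95 L

15.6 g Sn; 2.95 L Cl₂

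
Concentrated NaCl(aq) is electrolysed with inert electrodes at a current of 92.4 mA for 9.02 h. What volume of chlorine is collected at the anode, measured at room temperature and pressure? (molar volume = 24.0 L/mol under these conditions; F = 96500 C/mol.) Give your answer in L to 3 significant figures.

0.373 L

Charge passed = 0.0924 × 32472 = 3000 C
n(e⁻) = 3000 / 96500 = 0.03109 mol
2Cl⁻ → Cl₂ + 2e⁻, so n(Cl₂) = 0.03109 / 2 = 0.01555 mol
V = 0.01555 × 24.0 = 0.3732 L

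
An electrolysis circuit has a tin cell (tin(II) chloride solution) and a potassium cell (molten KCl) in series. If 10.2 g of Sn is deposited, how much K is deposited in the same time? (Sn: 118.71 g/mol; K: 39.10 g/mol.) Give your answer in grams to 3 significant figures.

n(Sn) = 10.2 / 118.71 = 0.08592 mol
Sn²⁺ + 2e⁻ → Sn, so n(e⁻) = 2 × 0.08592 = 0.1718 mol
Since the cells are in series, n(e⁻) in the K cell is also 0.1718 mol.
K⁺ + e⁻ → K, so n(K) = 0.1718 mol
m(K) = 0.1718 × 39.10 = 6.72 g

6.72 g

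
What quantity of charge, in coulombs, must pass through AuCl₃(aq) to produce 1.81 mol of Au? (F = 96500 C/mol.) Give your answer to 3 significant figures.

5.24×10^5 C

Au³⁺ + 3e⁻ → Au, so n(e⁻) = 3 × 1.81 = 5.430 mol
Q = 5.430 × 96500 = 5.240×10^5 C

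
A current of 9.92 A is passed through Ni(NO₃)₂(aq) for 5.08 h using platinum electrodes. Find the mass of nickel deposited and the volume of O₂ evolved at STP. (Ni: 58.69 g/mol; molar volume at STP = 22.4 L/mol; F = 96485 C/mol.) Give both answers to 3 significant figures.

Q = 9.92 × 18288 = 1.814×10^5 C; n(e⁻) = 1.814×10^5 / 96485 = 1.880 mol
Cathode: Ni²⁺ + 2e⁻ → Ni → n(Ni) = 1.880/2 = 0.9400 mol → 55.2 g
Anode: 2H₂O → O₂ + 4H⁺ + 4e⁻ → n(O₂) = 1.880/4 = 0.4700 mol → 10.5 L

55.2 g Ni; 10.5 L O₂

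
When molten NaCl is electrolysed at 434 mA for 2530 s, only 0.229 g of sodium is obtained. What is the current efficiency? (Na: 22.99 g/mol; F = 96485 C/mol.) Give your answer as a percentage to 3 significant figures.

Q = 0.434 × 2530 = 1098 C
n(e⁻) = 1098 / 96485 = 0.01138 mol
Na⁺ + e⁻ → Na, so theoretical n(Na) = 0.01138 mol → 0.2616 g
Efficiency = 0.229 / 0.2616 = 0.8754 = 87.5%

87.5%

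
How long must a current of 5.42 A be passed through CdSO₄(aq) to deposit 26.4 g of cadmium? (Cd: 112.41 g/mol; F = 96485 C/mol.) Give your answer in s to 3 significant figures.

8360 s

n(Cd) = 26.4 / 112.41 = 0.2349 mol
Cd²⁺ + 2e⁻ → Cd, so n(e⁻) = 2 × 0.2349 = 0.4698 mol
Q = 0.4698 × 96485 = 45330 C
t = Q / I = 45330 / 5.42 = 8363 s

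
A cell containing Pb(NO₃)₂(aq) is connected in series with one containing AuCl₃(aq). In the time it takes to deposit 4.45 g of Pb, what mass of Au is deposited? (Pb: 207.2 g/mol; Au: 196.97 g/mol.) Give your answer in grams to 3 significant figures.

n(Pb) = 4.45 / 207.2 = 0.02148 mol
Pb²⁺ + 2e⁻ → Pb, so n(e⁻) = 2 × 0.02148 = 0.04296 mol
Since the cells are in series, n(e⁻) in the Au cell is also 0.04296 mol.
Au³⁺ + 3e⁻ → Au, so n(Au) = 0.04296 / 3 = 0.01432 mol
m(Au) = 0.01432 × 196.97 = 2.82 g

2.82 g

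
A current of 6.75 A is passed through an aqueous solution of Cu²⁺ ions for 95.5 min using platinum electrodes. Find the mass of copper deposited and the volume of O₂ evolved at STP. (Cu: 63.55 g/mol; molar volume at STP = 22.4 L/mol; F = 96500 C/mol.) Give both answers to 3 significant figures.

Q = 6.75 × 5730 = 38680 C; n(e⁻) = 38680 / 96500 = 0.4008 mol
Cathode: Cu²⁺ + 2e⁻ → Cu → n(Cu) = 0.4008/2 = 0.2004 mol → 12.7 g
Anode: 2H₂O → O₂ + 4H⁺ + 4e⁻ → n(O₂) = 0.4008/4 = 0.1002 mol → 2.24 L

12.7 g Cu; 2.24 L O₂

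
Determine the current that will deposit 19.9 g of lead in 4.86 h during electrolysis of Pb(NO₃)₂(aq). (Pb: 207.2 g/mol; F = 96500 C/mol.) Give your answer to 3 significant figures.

1.06 A

n(Pb) = 19.9 / 207.2 = 0.09604 mol
Pb²⁺ + 2e⁻ → Pb, so n(e⁻) = 2 × 0.09604 = 0.1921 mol
Q = 0.1921 × 96500 = 18540 C
I = Q / t = 18540 / 17496 s = 1.06 A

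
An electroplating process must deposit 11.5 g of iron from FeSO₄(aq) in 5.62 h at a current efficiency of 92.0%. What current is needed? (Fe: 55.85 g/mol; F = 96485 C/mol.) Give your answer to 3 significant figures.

n(Fe) = 11.5 / 55.85 = 0.2059 mol
Fe²⁺ + 2e⁻ → Fe, so n(e⁻) = 2 × 0.2059 = 0.4118 mol
Q = 0.4118 × 96485 / 0.920 = 43190 C
I = Q / t = 43190 / 20232 s = 2.13 A

2.13 A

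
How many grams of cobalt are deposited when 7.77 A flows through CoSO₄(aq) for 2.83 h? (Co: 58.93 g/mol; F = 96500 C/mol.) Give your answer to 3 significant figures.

Q = It = 7.77 × 10188 = 79160 C
n(e⁻) = Q/F = 79160/96500 = 0.8203 mol
Co²⁺ + 2e⁻ → Co, so n(Co) = 0.8203 / 2 = 0.4102 mol
m = 0.4102 × 58.93 = 24.2 g

24.2 g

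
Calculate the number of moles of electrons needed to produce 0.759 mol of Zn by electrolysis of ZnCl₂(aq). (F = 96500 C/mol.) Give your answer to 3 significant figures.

1.52 mol

Zn²⁺ + 2e⁻ → Zn, so n(e⁻) = 2 × 0.759 = 1.518 mol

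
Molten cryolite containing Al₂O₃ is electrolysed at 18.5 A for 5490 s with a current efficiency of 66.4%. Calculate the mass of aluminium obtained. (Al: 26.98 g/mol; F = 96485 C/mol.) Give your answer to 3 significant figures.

6.29 g

Q = 18.5 × 5490 = 1.016×10^5 C
n(e⁻) = 1.016×10^5 / 96485 = 1.053 mol
Al³⁺ + 3e⁻ → Al, so theoretical m(Al) = 0.3510 × 26.98 = 9.470 g
Actual mass = 66.4% × 9.470 = 6.29 g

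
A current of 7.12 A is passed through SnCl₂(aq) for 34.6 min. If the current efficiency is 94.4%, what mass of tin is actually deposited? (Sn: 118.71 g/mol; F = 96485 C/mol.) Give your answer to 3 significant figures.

8.58 g

Q = 7.12 × 2076 = 14780 C
n(e⁻) = 14780 / 96485 = 0.1532 mol
Sn²⁺ + 2e⁻ → Sn, so theoretical m(Sn) = 0.07660 × 118.71 = 9.093 g
Actual mass = 94.4% × 9.093 = 8.58 g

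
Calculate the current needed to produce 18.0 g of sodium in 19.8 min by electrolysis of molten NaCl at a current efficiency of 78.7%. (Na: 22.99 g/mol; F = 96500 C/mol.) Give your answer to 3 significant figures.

80.8 A

n(Na) = 18.0 / 22.99 = 0.7829 mol
Na⁺ + e⁻ → Na, so n(e⁻) = 0.7829 mol
Q = 0.7829 × 96500 / 0.787 = 96000 C
I = Q / t = 96000 / 1188 s = 80.8 A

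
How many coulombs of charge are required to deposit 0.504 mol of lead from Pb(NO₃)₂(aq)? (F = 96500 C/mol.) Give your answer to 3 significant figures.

Pb²⁺ + 2e⁻ → Pb, so n(e⁻) = 2 × 0.504 = 1.008 mol
Q = 1.008 × 96500 = 97270 C

97300 C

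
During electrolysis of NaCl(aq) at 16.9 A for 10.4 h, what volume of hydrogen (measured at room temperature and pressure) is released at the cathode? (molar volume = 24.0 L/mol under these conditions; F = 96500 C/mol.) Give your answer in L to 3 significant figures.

Q = 16.9 A × 37440 s = 6.327×10^5 C
n(e⁻) = Q/F = 6.327×10^5/96500 = 6.556 mol
2H⁺ + 2e⁻ → H₂, so n(H₂) = 6.556 / 2 = 3.278 mol
V = 3.278 × 24.0 = 78.67 L

78.7 L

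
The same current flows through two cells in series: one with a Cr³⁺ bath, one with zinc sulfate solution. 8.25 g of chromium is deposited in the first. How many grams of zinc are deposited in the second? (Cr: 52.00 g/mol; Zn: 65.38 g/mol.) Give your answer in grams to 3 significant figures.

15.6 g

n(Cr) = 8.25 / 52.00 = 0.1587 mol
Cr³⁺ + 3e⁻ → Cr, so n(e⁻) = 3 × 0.1587 = 0.4761 mol
Same current for the same time ⇒ same n(e⁻) = 0.4761 mol in both cells.
Zn²⁺ + 2e⁻ → Zn, so n(Zn) = 0.4761 / 2 = 0.2381 mol
m(Zn) = 0.2381 × 65.38 = 15.6 g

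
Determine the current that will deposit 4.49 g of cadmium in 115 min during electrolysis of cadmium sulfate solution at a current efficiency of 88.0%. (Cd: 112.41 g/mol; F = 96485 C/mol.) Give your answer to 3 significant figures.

n(Cd) = 4.49 / 112.41 = 0.03994 mol
Cd²⁺ + 2e⁻ → Cd, so n(e⁻) = 2 × 0.03994 = 0.07988 mol
Q = 0.07988 × 96485 / 0.880 = 8758 C
I = Q / t = 8758 / 6900 s = 1.27 A

1.27 A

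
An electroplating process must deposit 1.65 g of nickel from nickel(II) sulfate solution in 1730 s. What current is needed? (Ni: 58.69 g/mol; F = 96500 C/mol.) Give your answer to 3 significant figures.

3.14 A

n(Ni) = 1.65 / 58.69 = 0.02811 mol
Ni²⁺ + 2e⁻ → Ni, so n(e⁻) = 2 × 0.02811 = 0.05622 mol
Q = 0.05622 × 96500 = 5425 C
I = Q / t = 5425 / 1730 s = 3.14 A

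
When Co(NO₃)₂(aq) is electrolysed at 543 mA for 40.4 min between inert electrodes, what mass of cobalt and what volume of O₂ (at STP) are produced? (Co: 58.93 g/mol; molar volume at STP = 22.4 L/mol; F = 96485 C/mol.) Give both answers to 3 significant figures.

0.402 g Co; 0.0764 L O₂

Q = 0.543 × 2424 = 1316 C; n(e⁻) = 1316 / 96485 = 0.01364 mol
Cathode: Co²⁺ + 2e⁻ → Co → n(Co) = 0.01364/2 = 0.006820 mol → 0.402 g
Anode: 2H₂O → O₂ + 4H⁺ + 4e⁻ → n(O₂) = 0.01364/4 = 0.003410 mol → 0.0764 L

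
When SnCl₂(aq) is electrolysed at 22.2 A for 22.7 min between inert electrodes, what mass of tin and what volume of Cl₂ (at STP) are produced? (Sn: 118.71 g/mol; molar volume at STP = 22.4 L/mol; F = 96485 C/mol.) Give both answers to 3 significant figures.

Q = 22.2 × 1362 = 30240 C; n(e⁻) = 30240 / 96485 = 0.3134 mol
Cathode: Sn²⁺ + 2e⁻ → Sn → n(Sn) = 0.3134/2 = 0.1567 mol → 18.6 g
Anode: 2Cl⁻ → Cl₂ + 2e⁻ → n(Cl₂) = 0.3134/2 = 0.1567 mol → 3.51 L

18.6 g Sn; 3.51 L Cl₂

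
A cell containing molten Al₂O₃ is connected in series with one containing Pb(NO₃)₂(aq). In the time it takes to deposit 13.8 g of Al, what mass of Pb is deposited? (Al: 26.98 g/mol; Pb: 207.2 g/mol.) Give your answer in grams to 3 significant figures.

n(Al) = 13.8 / 26.98 = 0.5115 mol
Al³⁺ + 3e⁻ → Al, so n(e⁻) = 3 × 0.5115 = 1.535 mol
Same current for the same time ⇒ same n(e⁻) = 1.535 mol in both cells.
Pb²⁺ + 2e⁻ → Pb, so n(Pb) = 1.535 / 2 = 0.7675 mol
m(Pb) = 0.7675 × 207.2 = 159 g

159 g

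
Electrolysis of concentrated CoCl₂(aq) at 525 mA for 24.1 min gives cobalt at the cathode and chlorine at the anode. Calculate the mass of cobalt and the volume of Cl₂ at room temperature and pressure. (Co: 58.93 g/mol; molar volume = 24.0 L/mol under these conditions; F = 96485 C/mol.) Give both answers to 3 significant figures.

0.232 g Co; 0.0944 L Cl₂

Q = 0.525 × 1446 = 759.2 C; n(e⁻) = 759.2 / 96485 = 0.007869 mol
Cathode: Co²⁺ + 2e⁻ → Co → n(Co) = 0.007869/2 = 0.003935 mol → 0.232 g
Anode: 2Cl⁻ → Cl₂ + 2e⁻ → n(Cl₂) = 0.007869/2 = 0.003935 mol → 0.0944 L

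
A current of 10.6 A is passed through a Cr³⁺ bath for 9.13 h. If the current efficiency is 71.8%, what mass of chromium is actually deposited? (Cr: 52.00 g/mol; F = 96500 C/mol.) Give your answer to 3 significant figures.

Q = 10.6 × 32868 = 3.484×10^5 C
n(e⁻) = 3.484×10^5 / 96500 = 3.610 mol
Cr³⁺ + 3e⁻ → Cr, so theoretical m(Cr) = 1.203 × 52.00 = 62.56 g
Actual mass = 71.8% × 62.56 = 44.9 g

44.9 g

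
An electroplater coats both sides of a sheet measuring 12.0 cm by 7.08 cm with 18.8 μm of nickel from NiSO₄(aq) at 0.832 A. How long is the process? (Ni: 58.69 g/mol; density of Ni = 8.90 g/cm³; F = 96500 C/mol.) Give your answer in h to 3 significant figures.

3.12 h

Plated area = 2 × 12.0 × 7.08 = 169.9 cm²
Volume = 169.9 × 18.8×10⁻⁴ cm = 0.3194 cm³
m(Ni) = 0.3194 × 8.90 = 2.843 g
n(Ni) = 2.843 / 58.69 = 0.04844 mol; n(e⁻) = 2 × 0.04844 = 0.09688 mol
Q = 0.09688 × 96500 = 9349 C
t = 9349 / 0.832 = 11240 s = 3.12 h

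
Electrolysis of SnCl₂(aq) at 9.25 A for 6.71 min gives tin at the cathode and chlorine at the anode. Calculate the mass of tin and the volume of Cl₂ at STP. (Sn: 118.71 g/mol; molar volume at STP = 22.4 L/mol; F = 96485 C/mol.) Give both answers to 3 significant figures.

2.29 g Sn; 0.432 L Cl₂

Q = 9.25 × 402.6 = 3724 C; n(e⁻) = 3724 / 96485 = 0.03860 mol
Cathode: Sn²⁺ + 2e⁻ → Sn → n(Sn) = 0.03860/2 = 0.01930 mol → 2.29 g
Anode: 2Cl⁻ → Cl₂ + 2e⁻ → n(Cl₂) = 0.03860/2 = 0.01930 mol → 0.432 L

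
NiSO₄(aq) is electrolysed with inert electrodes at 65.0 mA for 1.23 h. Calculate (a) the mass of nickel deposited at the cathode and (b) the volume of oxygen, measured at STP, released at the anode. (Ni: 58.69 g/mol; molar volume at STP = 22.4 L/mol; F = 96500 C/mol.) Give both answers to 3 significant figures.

0.0875 g Ni; 0.0167 L O₂

Q = 0.0650 × 4428 = 287.8 C; n(e⁻) = 287.8 / 96500 = 0.002982 mol
Cathode: Ni²⁺ + 2e⁻ → Ni → n(Ni) = 0.002982/2 = 0.001491 mol → 0.0875 g
Anode: 2H₂O → O₂ + 4H⁺ + 4e⁻ → n(O₂) = 0.002982/4 = 7.455×10^-4 mol → 0.0167 L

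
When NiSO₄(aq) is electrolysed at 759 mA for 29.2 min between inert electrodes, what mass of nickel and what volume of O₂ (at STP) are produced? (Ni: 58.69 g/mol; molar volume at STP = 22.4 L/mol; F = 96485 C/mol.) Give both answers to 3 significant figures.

0.404 g Ni; 0.0772 L O₂

Q = 0.759 × 1752 = 1330 C; n(e⁻) = 1330 / 96485 = 0.01378 mol
Cathode: Ni²⁺ + 2e⁻ → Ni → n(Ni) = 0.01378/2 = 0.006890 mol → 0.404 g
Anode: 2H₂O → O₂ + 4H⁺ + 4e⁻ → n(O₂) = 0.01378/4 = 0.003445 mol → 0.0772 L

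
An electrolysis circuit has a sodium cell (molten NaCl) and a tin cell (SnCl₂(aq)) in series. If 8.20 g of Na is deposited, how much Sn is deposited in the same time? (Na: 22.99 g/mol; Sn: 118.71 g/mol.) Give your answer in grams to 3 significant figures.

21.2 g

n(Na) = 8.20 / 22.99 = 0.3567 mol
Na⁺ + e⁻ → Na, so n(e⁻) = 0.3567 mol
In series, the same 0.3567 mol of electrons flows through the second cell.
Sn²⁺ + 2e⁻ → Sn, so n(Sn) = 0.3567 / 2 = 0.1784 mol
m(Sn) = 0.1784 × 118.71 = 21.2 g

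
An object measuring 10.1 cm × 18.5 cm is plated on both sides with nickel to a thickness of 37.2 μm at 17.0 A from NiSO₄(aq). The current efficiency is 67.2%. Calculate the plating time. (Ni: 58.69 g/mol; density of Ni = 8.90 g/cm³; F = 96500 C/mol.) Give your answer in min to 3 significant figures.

59.4 min

Plated area = 2 × 10.1 × 18.5 = 373.7 cm²
Volume = 373.7 × 37.2×10⁻⁴ cm = 1.390 cm³
m(Ni) = 1.390 × 8.90 = 12.37 g
n(Ni) = 12.37 / 58.69 = 0.2108 mol; n(e⁻) = 2 × 0.2108 = 0.4216 mol
Q = 0.4216 × 96500 / 0.672 = 60540 C
t = 60540 / 17.0 = 3561 s = 59.4 min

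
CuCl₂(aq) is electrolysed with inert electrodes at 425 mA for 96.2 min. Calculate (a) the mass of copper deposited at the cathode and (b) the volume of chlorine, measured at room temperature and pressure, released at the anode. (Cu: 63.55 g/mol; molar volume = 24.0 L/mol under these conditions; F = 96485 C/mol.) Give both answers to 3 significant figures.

Q = 0.425 × 5772 = 2453 C; n(e⁻) = 2453 / 96485 = 0.02542 mol
Cathode: Cu²⁺ + 2e⁻ → Cu → n(Cu) = 0.02542/2 = 0.01271 mol → 0.808 g
Anode: 2Cl⁻ → Cl₂ + 2e⁻ → n(Cl₂) = 0.02542/2 = 0.01271 mol → 0.305 L

0.808 g Cu; 0.305 L Cl₂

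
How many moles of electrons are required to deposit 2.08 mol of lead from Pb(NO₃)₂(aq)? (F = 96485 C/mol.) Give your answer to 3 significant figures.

Pb²⁺ + 2e⁻ → Pb, so n(e⁻) = 2 × 2.08 = 4.160 mol

4.16 mol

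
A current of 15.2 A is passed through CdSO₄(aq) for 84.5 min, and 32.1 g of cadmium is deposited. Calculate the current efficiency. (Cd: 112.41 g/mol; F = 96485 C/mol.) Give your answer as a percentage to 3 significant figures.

71.5%

Q = 15.2 × 5070 = 77060 C
n(e⁻) = 77060 / 96485 = 0.7987 mol
Cd²⁺ + 2e⁻ → Cd, so theoretical n(Cd) = 0.3994 mol → 44.90 g
Efficiency = 32.1 / 44.90 = 0.7149 = 71.5%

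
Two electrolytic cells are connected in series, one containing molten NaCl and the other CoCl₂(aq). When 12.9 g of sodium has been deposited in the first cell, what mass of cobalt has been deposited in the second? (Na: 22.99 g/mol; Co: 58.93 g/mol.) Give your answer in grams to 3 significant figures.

n(Na) = 12.9 / 22.99 = 0.5611 mol
Na⁺ + e⁻ → Na, so n(e⁻) = 0.5611 mol
In series, the same 0.5611 mol of electrons flows through the second cell.
Co²⁺ + 2e⁻ → Co, so n(Co) = 0.5611 / 2 = 0.2806 mol
m(Co) = 0.2806 × 58.93 = 16.5 g

16.5 g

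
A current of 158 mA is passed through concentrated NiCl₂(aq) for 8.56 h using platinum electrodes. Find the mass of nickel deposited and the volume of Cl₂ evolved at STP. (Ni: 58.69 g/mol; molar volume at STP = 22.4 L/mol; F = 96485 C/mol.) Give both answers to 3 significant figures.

Q = 0.158 × 30816 = 4869 C; n(e⁻) = 4869 / 96485 = 0.05046 mol
Cathode: Ni²⁺ + 2e⁻ → Ni → n(Ni) = 0.05046/2 = 0.02523 mol → 1.48 g
Anode: 2Cl⁻ → Cl₂ + 2e⁻ → n(Cl₂) = 0.05046/2 = 0.02523 mol → 0.565 L

1.48 g Ni; 0.565 L Cl₂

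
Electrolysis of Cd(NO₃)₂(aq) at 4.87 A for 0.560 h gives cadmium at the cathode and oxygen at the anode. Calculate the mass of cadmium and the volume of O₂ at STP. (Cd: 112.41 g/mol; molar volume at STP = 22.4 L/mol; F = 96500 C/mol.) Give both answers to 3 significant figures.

Q = 4.87 × 2016 = 9818 C; n(e⁻) = 9818 / 96500 = 0.1017 mol
Cathode: Cd²⁺ + 2e⁻ → Cd → n(Cd) = 0.1017/2 = 0.05085 mol → 5.72 g
Anode: 2H₂O → O₂ + 4H⁺ + 4e⁻ → n(O₂) = 0.1017/4 = 0.02543 mol → 0.570 L

5.72 g Cd; 0.570 L O₂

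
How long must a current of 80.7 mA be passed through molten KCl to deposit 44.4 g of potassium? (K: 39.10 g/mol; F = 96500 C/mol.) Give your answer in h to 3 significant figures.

377 h

n(K) = 44.4 / 39.10 = 1.136 mol
K⁺ + e⁻ → K, so n(e⁻) = 1.136 mol
Q = 1.136 × 96500 = 1.096×10^5 C
t = Q / I = 1.096×10^5 / 0.0807 = 1.358×10^6 s = 377 h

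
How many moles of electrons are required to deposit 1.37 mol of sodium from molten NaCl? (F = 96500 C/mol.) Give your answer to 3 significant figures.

1.37 mol

Na⁺ + e⁻ → Na, so n(e⁻) = 1 × 1.37 = 1.370 mol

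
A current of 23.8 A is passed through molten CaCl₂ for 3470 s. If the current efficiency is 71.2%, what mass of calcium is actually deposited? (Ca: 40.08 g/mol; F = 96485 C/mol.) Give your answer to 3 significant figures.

Q = 23.8 × 3470 = 82590 C
n(e⁻) = 82590 / 96485 = 0.8560 mol
Ca²⁺ + 2e⁻ → Ca, so theoretical m(Ca) = 0.4280 × 40.08 = 17.15 g
Actual mass = 71.2% × 17.15 = 12.2 g

12.2 g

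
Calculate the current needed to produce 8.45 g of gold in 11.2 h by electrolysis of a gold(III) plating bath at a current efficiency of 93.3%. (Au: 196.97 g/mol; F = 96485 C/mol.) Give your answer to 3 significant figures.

0.330 A

n(Au) = 8.45 / 196.97 = 0.04290 mol
Au³⁺ + 3e⁻ → Au, so n(e⁻) = 3 × 0.04290 = 0.1287 mol
Q = 0.1287 × 96485 / 0.933 = 13310 C
I = Q / t = 13310 / 40320 s = 0.330 A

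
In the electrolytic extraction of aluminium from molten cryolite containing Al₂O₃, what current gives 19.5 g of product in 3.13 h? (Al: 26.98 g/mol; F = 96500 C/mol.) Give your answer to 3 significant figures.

18.6 A

n(Al) = 19.5 / 26.98 = 0.7228 mol
Al³⁺ + 3e⁻ → Al, so n(e⁻) = 3 × 0.7228 = 2.168 mol
Q = 2.168 × 96500 = 2.092×10^5 C
I = Q / t = 2.092×10^5 / 11268 s = 18.6 A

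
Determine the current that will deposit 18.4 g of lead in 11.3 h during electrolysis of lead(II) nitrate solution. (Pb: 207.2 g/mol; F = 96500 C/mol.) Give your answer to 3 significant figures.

n(Pb) = 18.4 / 207.2 = 0.08880 mol
Pb²⁺ + 2e⁻ → Pb, so n(e⁻) = 2 × 0.08880 = 0.1776 mol
Q = 0.1776 × 96500 = 17140 C
I = Q / t = 17140 / 40680 s = 0.421 A

0.421 A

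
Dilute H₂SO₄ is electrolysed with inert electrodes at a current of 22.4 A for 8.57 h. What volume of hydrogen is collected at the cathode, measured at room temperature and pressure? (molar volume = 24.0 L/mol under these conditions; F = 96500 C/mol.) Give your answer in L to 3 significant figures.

Q = 22.4 A × 30852 s = 6.911×10^5 C
Moles of electrons = 6.911×10^5 / 96500 = 7.162 mol
2H⁺ + 2e⁻ → H₂, so n(H₂) = 7.162 / 2 = 3.581 mol
V = 3.581 × 24.0 = 85.94 L

85.9 L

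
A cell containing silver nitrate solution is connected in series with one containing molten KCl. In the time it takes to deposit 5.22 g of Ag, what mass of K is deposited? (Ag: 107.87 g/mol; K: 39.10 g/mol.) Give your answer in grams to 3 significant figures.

1.89 g

n(Ag) = 5.22 / 107.87 = 0.04839 mol
Ag⁺ + e⁻ → Ag, so n(e⁻) = 0.04839 mol
In series, the same 0.04839 mol of electrons flows through the second cell.
K⁺ + e⁻ → K, so n(K) = 0.04839 mol
m(K) = 0.04839 × 39.10 = 1.89 g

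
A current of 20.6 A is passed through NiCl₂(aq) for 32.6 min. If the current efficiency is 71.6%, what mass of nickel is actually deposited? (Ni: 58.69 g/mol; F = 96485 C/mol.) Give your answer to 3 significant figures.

8.77 g

Q = 20.6 × 1956 = 40290 C
n(e⁻) = 40290 / 96485 = 0.4176 mol
Ni²⁺ + 2e⁻ → Ni, so theoretical m(Ni) = 0.2088 × 58.69 = 12.25 g
Actual mass = 71.6% × 12.25 = 8.77 g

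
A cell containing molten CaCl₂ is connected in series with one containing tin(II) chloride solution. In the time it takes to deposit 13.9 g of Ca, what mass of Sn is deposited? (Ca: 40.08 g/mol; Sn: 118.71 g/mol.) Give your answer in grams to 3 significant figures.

n(Ca) = 13.9 / 40.08 = 0.3468 mol
Ca²⁺ + 2e⁻ → Ca, so n(e⁻) = 2 × 0.3468 = 0.6936 mol
In series, the same 0.6936 mol of electrons flows through the second cell.
Sn²⁺ + 2e⁻ → Sn, so n(Sn) = 0.6936 / 2 = 0.3468 mol
m(Sn) = 0.3468 × 118.71 = 41.2 g

41.2 g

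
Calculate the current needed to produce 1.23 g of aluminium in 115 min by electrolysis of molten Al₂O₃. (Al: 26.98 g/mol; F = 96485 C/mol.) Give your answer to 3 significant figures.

1.91 A

n(Al) = 1.23 / 26.98 = 0.04559 mol
Al³⁺ + 3e⁻ → Al, so n(e⁻) = 3 × 0.04559 = 0.1368 mol
Q = 0.1368 × 96485 = 13200 C
I = Q / t = 13200 / 6900 s = 1.91 A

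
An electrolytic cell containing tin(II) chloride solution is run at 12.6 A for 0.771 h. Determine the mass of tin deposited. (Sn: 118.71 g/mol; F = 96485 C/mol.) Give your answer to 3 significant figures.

Q = It = 12.6 × 2775.6 = 34970 C
n(e⁻) = 34970 / 96485 = 0.3624 mol
Sn²⁺ + 2e⁻ → Sn, so n(Sn) = 0.3624 / 2 = 0.1812 mol
m = 0.1812 × 118.71 = 21.5 g

21.5 g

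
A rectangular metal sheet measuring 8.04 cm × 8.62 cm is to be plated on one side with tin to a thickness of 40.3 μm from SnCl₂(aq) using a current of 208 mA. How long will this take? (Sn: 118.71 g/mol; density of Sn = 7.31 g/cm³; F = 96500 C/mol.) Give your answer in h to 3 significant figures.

Plated area = 8.04 × 8.62 = 69.30 cm²
Volume = 69.30 × 40.3×10⁻⁴ cm = 0.2793 cm³
m(Sn) = 0.2793 × 7.31 = 2.042 g
n(Sn) = 2.042 / 118.71 = 0.01720 mol; n(e⁻) = 2 × 0.01720 = 0.03440 mol
Q = 0.03440 × 96500 = 3320 C
t = 3320 / 0.208 = 15960 s = 4.43 h

4.43 h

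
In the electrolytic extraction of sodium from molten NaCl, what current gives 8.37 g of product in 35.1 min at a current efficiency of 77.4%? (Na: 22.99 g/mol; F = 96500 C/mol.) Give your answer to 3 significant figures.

21.6 A

n(Na) = 8.37 / 22.99 = 0.3641 mol
Na⁺ + e⁻ → Na, so n(e⁻) = 0.3641 mol
Q = 0.3641 × 96500 / 0.774 = 45390 C
I = Q / t = 45390 / 2106 s = 21.6 A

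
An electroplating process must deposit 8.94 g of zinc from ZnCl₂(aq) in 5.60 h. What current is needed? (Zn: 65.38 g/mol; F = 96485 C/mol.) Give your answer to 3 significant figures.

1.31 A

n(Zn) = 8.94 / 65.38 = 0.1367 mol
Zn²⁺ + 2e⁻ → Zn, so n(e⁻) = 2 × 0.1367 = 0.2734 mol
Q = 0.2734 × 96485 = 26380 C
I = Q / t = 26380 / 20160 s = 1.31 A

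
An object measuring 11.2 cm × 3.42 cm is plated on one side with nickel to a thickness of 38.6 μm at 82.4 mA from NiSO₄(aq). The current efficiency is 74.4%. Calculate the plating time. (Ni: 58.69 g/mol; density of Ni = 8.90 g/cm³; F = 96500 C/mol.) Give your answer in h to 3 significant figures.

19.6 h

Plated area = 11.2 × 3.42 = 38.30 cm²
Volume = 38.30 × 38.6×10⁻⁴ cm = 0.1478 cm³
m(Ni) = 0.1478 × 8.90 = 1.315 g
n(Ni) = 1.315 / 58.69 = 0.02241 mol; n(e⁻) = 2 × 0.02241 = 0.04482 mol
Q = 0.04482 × 96500 / 0.744 = 5813 C
t = 5813 / 0.0824 = 70550 s = 19.6 h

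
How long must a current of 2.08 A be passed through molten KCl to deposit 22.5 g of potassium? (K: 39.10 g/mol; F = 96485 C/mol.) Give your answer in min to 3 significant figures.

n(K) = 22.5 / 39.10 = 0.5754 mol
K⁺ + e⁻ → K, so n(e⁻) = 0.5754 mol
Q = 0.5754 × 96485 = 55520 C
t = Q / I = 55520 / 2.08 = 26690 s = 445 min

445 min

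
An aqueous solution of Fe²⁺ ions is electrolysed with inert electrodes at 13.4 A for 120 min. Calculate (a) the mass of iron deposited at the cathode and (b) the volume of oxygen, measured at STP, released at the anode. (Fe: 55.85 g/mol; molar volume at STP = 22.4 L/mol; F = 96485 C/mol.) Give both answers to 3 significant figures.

Q = 13.4 × 7200 = 96480 C; n(e⁻) = 96480 / 96485 = 0.9999 mol
Cathode: Fe²⁺ + 2e⁻ → Fe → n(Fe) = 0.9999/2 = 0.5000 mol → 27.9 g
Anode: 2H₂O → O₂ + 4H⁺ + 4e⁻ → n(O₂) = 0.9999/4 = 0.2500 mol → 5.60 L

27.9 g Fe; 5.60 L O₂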